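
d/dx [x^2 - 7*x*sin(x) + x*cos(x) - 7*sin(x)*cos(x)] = -x*sin(x) - 7*x*cos(x) + 2*x - 7*sin(x) + cos(x) - 7*cos(2*x)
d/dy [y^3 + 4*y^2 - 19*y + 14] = 3*y^2 + 8*y - 19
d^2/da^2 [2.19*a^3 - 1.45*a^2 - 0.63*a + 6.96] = 13.14*a - 2.9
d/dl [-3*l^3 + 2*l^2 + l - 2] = -9*l^2 + 4*l + 1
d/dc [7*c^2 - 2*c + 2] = 14*c - 2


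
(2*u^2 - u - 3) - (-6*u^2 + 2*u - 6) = 8*u^2 - 3*u + 3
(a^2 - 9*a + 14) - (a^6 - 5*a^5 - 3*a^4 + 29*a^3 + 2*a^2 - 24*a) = -a^6 + 5*a^5 + 3*a^4 - 29*a^3 - a^2 + 15*a + 14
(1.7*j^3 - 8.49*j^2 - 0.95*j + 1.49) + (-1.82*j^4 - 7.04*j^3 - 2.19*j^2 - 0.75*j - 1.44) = -1.82*j^4 - 5.34*j^3 - 10.68*j^2 - 1.7*j + 0.05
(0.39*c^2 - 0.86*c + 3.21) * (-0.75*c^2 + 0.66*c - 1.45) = -0.2925*c^4 + 0.9024*c^3 - 3.5406*c^2 + 3.3656*c - 4.6545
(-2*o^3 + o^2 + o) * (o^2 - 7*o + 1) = -2*o^5 + 15*o^4 - 8*o^3 - 6*o^2 + o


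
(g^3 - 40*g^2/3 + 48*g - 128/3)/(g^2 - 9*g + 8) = (3*g^2 - 16*g + 16)/(3*(g - 1))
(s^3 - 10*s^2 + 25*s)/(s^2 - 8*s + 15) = s*(s - 5)/(s - 3)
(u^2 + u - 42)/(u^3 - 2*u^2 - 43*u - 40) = (-u^2 - u + 42)/(-u^3 + 2*u^2 + 43*u + 40)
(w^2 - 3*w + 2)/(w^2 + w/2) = 2*(w^2 - 3*w + 2)/(w*(2*w + 1))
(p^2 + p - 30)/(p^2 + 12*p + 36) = (p - 5)/(p + 6)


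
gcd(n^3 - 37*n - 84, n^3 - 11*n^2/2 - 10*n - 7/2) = n - 7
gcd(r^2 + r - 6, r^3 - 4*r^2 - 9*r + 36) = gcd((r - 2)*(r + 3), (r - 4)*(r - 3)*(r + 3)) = r + 3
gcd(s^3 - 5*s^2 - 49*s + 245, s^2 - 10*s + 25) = s - 5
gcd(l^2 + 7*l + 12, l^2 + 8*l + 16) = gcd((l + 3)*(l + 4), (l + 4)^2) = l + 4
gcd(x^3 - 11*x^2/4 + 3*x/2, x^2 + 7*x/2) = x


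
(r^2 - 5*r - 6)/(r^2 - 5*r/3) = 3*(r^2 - 5*r - 6)/(r*(3*r - 5))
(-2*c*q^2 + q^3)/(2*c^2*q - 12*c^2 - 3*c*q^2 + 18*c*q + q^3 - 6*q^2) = q^2/(-c*q + 6*c + q^2 - 6*q)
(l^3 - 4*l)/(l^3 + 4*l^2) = (l^2 - 4)/(l*(l + 4))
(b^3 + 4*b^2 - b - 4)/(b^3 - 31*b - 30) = (b^2 + 3*b - 4)/(b^2 - b - 30)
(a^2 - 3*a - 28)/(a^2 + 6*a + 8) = (a - 7)/(a + 2)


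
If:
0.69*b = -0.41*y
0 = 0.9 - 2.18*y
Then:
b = -0.25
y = 0.41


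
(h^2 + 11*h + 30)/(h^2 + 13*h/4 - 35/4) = 4*(h + 6)/(4*h - 7)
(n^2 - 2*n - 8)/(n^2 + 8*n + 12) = (n - 4)/(n + 6)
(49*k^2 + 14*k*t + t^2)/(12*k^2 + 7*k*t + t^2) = (49*k^2 + 14*k*t + t^2)/(12*k^2 + 7*k*t + t^2)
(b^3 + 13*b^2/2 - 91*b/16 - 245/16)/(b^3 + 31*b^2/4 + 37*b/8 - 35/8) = (4*b - 7)/(2*(2*b - 1))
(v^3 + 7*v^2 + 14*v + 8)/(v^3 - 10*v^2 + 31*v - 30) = (v^3 + 7*v^2 + 14*v + 8)/(v^3 - 10*v^2 + 31*v - 30)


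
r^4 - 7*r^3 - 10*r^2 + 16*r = r*(r - 8)*(r - 1)*(r + 2)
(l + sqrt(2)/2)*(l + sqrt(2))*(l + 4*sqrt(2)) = l^3 + 11*sqrt(2)*l^2/2 + 13*l + 4*sqrt(2)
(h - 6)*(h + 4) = h^2 - 2*h - 24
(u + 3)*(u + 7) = u^2 + 10*u + 21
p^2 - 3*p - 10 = (p - 5)*(p + 2)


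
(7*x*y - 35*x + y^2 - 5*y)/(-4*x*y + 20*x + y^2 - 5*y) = (-7*x - y)/(4*x - y)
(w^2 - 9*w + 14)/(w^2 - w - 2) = (w - 7)/(w + 1)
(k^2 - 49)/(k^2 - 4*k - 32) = (49 - k^2)/(-k^2 + 4*k + 32)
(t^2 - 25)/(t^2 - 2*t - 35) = (t - 5)/(t - 7)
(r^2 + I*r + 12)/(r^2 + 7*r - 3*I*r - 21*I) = (r + 4*I)/(r + 7)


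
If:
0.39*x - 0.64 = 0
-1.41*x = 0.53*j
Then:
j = -4.37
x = 1.64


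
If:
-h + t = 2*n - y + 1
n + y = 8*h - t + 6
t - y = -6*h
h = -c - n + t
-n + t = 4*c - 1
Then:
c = 8/23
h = 1/23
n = 122/69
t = 149/69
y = 167/69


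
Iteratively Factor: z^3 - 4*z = (z - 2)*(z^2 + 2*z) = z*(z - 2)*(z + 2)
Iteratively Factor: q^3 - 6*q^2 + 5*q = (q)*(q^2 - 6*q + 5) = q*(q - 1)*(q - 5)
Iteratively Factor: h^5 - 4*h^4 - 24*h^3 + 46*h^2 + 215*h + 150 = (h + 3)*(h^4 - 7*h^3 - 3*h^2 + 55*h + 50) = (h - 5)*(h + 3)*(h^3 - 2*h^2 - 13*h - 10) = (h - 5)^2*(h + 3)*(h^2 + 3*h + 2) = (h - 5)^2*(h + 1)*(h + 3)*(h + 2)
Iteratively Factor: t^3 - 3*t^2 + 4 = (t - 2)*(t^2 - t - 2) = (t - 2)*(t + 1)*(t - 2)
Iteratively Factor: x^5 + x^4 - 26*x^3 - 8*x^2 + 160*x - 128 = (x - 2)*(x^4 + 3*x^3 - 20*x^2 - 48*x + 64) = (x - 2)*(x + 4)*(x^3 - x^2 - 16*x + 16) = (x - 2)*(x + 4)^2*(x^2 - 5*x + 4) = (x - 2)*(x - 1)*(x + 4)^2*(x - 4)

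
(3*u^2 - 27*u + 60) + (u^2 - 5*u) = 4*u^2 - 32*u + 60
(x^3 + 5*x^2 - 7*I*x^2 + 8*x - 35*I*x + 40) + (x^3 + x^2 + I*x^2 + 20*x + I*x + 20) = 2*x^3 + 6*x^2 - 6*I*x^2 + 28*x - 34*I*x + 60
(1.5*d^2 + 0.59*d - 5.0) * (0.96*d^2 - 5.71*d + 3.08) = 1.44*d^4 - 7.9986*d^3 - 3.5489*d^2 + 30.3672*d - 15.4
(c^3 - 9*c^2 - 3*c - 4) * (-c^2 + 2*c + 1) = -c^5 + 11*c^4 - 14*c^3 - 11*c^2 - 11*c - 4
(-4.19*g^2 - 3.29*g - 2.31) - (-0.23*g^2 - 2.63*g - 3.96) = -3.96*g^2 - 0.66*g + 1.65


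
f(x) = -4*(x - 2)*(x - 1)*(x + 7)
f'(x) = -4*(x - 2)*(x - 1) - 4*(x - 2)*(x + 7) - 4*(x - 1)*(x + 7) = -12*x^2 - 32*x + 76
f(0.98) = -0.65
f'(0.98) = 33.12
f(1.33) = 7.37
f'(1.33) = 12.21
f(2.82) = -58.62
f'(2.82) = -109.67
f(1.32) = 7.24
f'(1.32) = 12.85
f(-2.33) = -269.35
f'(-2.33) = 85.41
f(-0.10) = -63.76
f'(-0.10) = 79.08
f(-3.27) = -335.74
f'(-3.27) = 52.33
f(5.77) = -918.57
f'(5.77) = -508.15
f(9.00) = -3584.00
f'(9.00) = -1184.00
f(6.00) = -1040.00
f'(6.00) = -548.00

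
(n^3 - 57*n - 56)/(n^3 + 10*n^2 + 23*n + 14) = (n - 8)/(n + 2)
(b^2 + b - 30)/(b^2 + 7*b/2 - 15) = 2*(b - 5)/(2*b - 5)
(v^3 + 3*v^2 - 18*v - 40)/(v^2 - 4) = (v^2 + v - 20)/(v - 2)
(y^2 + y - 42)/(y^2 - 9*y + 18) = (y + 7)/(y - 3)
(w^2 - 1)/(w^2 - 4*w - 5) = (w - 1)/(w - 5)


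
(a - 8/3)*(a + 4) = a^2 + 4*a/3 - 32/3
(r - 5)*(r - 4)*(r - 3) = r^3 - 12*r^2 + 47*r - 60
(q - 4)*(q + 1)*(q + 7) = q^3 + 4*q^2 - 25*q - 28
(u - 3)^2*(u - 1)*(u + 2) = u^4 - 5*u^3 + u^2 + 21*u - 18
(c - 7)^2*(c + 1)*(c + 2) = c^4 - 11*c^3 + 9*c^2 + 119*c + 98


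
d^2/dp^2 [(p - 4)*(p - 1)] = 2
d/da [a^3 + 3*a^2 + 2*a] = 3*a^2 + 6*a + 2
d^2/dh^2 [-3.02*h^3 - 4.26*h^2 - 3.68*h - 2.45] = -18.12*h - 8.52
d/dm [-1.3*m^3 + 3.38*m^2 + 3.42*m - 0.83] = -3.9*m^2 + 6.76*m + 3.42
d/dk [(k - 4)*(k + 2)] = 2*k - 2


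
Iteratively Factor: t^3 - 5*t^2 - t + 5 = (t - 5)*(t^2 - 1) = (t - 5)*(t + 1)*(t - 1)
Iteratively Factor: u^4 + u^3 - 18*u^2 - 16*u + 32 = (u - 1)*(u^3 + 2*u^2 - 16*u - 32) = (u - 1)*(u + 2)*(u^2 - 16) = (u - 4)*(u - 1)*(u + 2)*(u + 4)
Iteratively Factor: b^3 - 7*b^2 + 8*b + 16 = (b + 1)*(b^2 - 8*b + 16) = (b - 4)*(b + 1)*(b - 4)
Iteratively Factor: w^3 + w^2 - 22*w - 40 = (w + 2)*(w^2 - w - 20) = (w - 5)*(w + 2)*(w + 4)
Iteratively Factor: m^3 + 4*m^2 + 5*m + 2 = (m + 1)*(m^2 + 3*m + 2) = (m + 1)^2*(m + 2)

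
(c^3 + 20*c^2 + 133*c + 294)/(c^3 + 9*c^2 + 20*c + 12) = (c^2 + 14*c + 49)/(c^2 + 3*c + 2)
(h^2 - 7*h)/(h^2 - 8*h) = (h - 7)/(h - 8)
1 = 1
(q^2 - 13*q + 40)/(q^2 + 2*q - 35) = (q - 8)/(q + 7)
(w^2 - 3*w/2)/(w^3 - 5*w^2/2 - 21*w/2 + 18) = w/(w^2 - w - 12)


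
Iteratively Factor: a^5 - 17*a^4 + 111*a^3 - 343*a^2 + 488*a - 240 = (a - 4)*(a^4 - 13*a^3 + 59*a^2 - 107*a + 60) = (a - 4)*(a - 3)*(a^3 - 10*a^2 + 29*a - 20) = (a - 4)*(a - 3)*(a - 1)*(a^2 - 9*a + 20) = (a - 5)*(a - 4)*(a - 3)*(a - 1)*(a - 4)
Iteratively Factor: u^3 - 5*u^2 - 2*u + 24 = (u + 2)*(u^2 - 7*u + 12) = (u - 4)*(u + 2)*(u - 3)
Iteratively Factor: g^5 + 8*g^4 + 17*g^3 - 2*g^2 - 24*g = (g + 4)*(g^4 + 4*g^3 + g^2 - 6*g) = (g + 3)*(g + 4)*(g^3 + g^2 - 2*g) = (g - 1)*(g + 3)*(g + 4)*(g^2 + 2*g) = (g - 1)*(g + 2)*(g + 3)*(g + 4)*(g)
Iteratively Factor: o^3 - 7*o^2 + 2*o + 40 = (o - 5)*(o^2 - 2*o - 8) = (o - 5)*(o - 4)*(o + 2)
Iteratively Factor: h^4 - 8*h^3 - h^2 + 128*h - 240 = (h - 5)*(h^3 - 3*h^2 - 16*h + 48) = (h - 5)*(h - 4)*(h^2 + h - 12) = (h - 5)*(h - 4)*(h - 3)*(h + 4)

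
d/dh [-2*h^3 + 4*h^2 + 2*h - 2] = -6*h^2 + 8*h + 2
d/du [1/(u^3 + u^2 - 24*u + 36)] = (-3*u^2 - 2*u + 24)/(u^3 + u^2 - 24*u + 36)^2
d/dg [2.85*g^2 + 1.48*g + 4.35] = 5.7*g + 1.48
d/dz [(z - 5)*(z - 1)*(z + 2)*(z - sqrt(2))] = 4*z^3 - 12*z^2 - 3*sqrt(2)*z^2 - 14*z + 8*sqrt(2)*z + 7*sqrt(2) + 10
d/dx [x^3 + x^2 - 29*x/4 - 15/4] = 3*x^2 + 2*x - 29/4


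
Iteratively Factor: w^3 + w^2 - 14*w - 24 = (w + 2)*(w^2 - w - 12) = (w + 2)*(w + 3)*(w - 4)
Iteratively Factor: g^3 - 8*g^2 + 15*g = (g)*(g^2 - 8*g + 15) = g*(g - 5)*(g - 3)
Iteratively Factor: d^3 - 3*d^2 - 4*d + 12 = (d - 2)*(d^2 - d - 6) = (d - 3)*(d - 2)*(d + 2)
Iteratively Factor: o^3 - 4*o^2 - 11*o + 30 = (o - 2)*(o^2 - 2*o - 15) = (o - 5)*(o - 2)*(o + 3)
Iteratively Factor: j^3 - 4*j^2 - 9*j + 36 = (j - 4)*(j^2 - 9) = (j - 4)*(j - 3)*(j + 3)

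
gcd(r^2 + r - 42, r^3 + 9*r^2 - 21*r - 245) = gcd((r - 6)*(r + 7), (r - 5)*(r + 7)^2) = r + 7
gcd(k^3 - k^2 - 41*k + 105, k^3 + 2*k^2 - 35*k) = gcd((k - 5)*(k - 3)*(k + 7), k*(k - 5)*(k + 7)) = k^2 + 2*k - 35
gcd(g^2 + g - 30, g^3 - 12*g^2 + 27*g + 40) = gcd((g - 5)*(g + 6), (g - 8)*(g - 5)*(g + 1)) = g - 5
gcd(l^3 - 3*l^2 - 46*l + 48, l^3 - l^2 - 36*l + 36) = l^2 + 5*l - 6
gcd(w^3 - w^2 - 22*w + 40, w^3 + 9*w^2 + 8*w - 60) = w^2 + 3*w - 10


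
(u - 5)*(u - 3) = u^2 - 8*u + 15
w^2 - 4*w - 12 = (w - 6)*(w + 2)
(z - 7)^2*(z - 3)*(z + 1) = z^4 - 16*z^3 + 74*z^2 - 56*z - 147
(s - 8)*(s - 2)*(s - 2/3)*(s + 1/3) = s^4 - 31*s^3/3 + 172*s^2/9 - 28*s/9 - 32/9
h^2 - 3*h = h*(h - 3)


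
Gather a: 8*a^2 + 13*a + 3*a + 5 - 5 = 8*a^2 + 16*a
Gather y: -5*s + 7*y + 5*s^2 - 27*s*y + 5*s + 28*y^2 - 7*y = 5*s^2 - 27*s*y + 28*y^2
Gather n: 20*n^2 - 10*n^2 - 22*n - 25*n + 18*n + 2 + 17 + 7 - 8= 10*n^2 - 29*n + 18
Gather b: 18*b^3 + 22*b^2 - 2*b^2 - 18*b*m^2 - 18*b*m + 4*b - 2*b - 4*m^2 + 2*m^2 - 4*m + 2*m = 18*b^3 + 20*b^2 + b*(-18*m^2 - 18*m + 2) - 2*m^2 - 2*m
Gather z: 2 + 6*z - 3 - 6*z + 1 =0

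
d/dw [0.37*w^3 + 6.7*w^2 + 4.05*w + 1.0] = 1.11*w^2 + 13.4*w + 4.05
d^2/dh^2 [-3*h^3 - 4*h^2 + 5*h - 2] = -18*h - 8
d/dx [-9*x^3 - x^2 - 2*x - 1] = -27*x^2 - 2*x - 2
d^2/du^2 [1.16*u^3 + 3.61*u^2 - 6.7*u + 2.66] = 6.96*u + 7.22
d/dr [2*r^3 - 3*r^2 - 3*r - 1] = 6*r^2 - 6*r - 3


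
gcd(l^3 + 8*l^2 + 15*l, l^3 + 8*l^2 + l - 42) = l + 3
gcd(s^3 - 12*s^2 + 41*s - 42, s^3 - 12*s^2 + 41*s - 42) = s^3 - 12*s^2 + 41*s - 42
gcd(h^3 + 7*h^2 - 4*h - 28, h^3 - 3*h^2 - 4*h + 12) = h^2 - 4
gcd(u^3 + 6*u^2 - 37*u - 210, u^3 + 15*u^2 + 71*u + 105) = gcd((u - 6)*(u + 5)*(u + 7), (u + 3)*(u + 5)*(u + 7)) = u^2 + 12*u + 35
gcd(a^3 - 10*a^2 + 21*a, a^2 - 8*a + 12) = 1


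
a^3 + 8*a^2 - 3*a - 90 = (a - 3)*(a + 5)*(a + 6)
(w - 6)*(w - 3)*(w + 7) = w^3 - 2*w^2 - 45*w + 126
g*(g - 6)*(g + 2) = g^3 - 4*g^2 - 12*g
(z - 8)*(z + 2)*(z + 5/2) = z^3 - 7*z^2/2 - 31*z - 40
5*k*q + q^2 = q*(5*k + q)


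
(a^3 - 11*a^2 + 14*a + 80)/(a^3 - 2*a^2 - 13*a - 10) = (a - 8)/(a + 1)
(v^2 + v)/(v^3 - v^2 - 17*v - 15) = v/(v^2 - 2*v - 15)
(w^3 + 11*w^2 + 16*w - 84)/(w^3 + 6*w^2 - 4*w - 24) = (w + 7)/(w + 2)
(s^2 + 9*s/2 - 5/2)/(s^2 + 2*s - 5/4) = 2*(s + 5)/(2*s + 5)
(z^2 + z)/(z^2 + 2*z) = (z + 1)/(z + 2)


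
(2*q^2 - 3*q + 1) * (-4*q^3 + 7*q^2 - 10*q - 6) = -8*q^5 + 26*q^4 - 45*q^3 + 25*q^2 + 8*q - 6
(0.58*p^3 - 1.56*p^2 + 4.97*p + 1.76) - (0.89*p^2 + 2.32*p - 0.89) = 0.58*p^3 - 2.45*p^2 + 2.65*p + 2.65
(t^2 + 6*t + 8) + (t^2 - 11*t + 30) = 2*t^2 - 5*t + 38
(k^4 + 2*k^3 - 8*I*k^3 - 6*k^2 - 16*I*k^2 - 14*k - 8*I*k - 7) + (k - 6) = k^4 + 2*k^3 - 8*I*k^3 - 6*k^2 - 16*I*k^2 - 13*k - 8*I*k - 13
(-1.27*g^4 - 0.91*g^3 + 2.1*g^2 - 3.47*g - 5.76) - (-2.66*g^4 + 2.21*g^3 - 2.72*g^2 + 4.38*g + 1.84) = 1.39*g^4 - 3.12*g^3 + 4.82*g^2 - 7.85*g - 7.6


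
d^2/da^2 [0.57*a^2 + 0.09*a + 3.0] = 1.14000000000000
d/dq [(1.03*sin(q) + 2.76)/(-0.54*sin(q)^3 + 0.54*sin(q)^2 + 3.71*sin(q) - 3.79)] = (1.1124*sin(q)^3 + 3.915*sin(q)^2 - 2.9808*sin(q) - 14.1433)*cos(q)/(0.2916*sin(q)^6 - 0.5832*sin(q)^5 - 3.7152*sin(q)^4 + 8.1*sin(q)^3 + 9.6709*sin(q)^2 - 28.1218*sin(q) + 14.3641)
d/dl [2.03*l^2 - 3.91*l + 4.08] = 4.06*l - 3.91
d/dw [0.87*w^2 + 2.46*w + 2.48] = 1.74*w + 2.46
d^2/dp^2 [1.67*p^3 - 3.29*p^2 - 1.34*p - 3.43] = 10.02*p - 6.58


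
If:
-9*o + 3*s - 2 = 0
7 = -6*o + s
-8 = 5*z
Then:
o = -19/9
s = -17/3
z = -8/5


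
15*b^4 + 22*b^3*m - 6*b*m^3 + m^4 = (-5*b + m)*(-3*b + m)*(b + m)^2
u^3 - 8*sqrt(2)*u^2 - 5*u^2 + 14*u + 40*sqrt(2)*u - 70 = (u - 5)*(u - 7*sqrt(2))*(u - sqrt(2))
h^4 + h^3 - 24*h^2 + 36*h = h*(h - 3)*(h - 2)*(h + 6)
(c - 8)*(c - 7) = c^2 - 15*c + 56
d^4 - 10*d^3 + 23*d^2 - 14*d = d*(d - 7)*(d - 2)*(d - 1)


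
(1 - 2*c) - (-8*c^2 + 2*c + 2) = 8*c^2 - 4*c - 1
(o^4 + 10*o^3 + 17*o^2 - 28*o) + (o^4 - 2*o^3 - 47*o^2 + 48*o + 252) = 2*o^4 + 8*o^3 - 30*o^2 + 20*o + 252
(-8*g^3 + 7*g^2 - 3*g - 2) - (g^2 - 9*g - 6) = -8*g^3 + 6*g^2 + 6*g + 4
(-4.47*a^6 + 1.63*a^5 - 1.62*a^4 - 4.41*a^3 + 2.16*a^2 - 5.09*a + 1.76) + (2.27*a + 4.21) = -4.47*a^6 + 1.63*a^5 - 1.62*a^4 - 4.41*a^3 + 2.16*a^2 - 2.82*a + 5.97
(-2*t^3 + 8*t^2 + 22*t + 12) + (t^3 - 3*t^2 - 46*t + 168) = -t^3 + 5*t^2 - 24*t + 180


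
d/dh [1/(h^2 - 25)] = -2*h/(h^2 - 25)^2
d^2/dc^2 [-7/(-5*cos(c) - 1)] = 35*(5*sin(c)^2 + cos(c) + 5)/(5*cos(c) + 1)^3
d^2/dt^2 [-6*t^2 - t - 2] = -12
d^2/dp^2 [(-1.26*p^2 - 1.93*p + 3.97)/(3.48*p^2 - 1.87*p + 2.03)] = (-1.4210854715202e-14*p^4 - 63.145296*p^3 + 341.876592*p^2 - 73.20528*p - 53.363564)/(42.144192*p^6 - 67.939344*p^5 + 110.259972*p^4 - 85.801771*p^3 + 64.318317*p^2 - 23.118249*p + 8.365427)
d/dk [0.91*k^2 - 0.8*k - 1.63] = 1.82*k - 0.8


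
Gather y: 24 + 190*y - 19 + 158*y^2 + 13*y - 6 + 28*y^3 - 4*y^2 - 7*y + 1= 28*y^3 + 154*y^2 + 196*y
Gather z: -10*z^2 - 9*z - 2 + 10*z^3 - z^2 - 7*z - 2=10*z^3 - 11*z^2 - 16*z - 4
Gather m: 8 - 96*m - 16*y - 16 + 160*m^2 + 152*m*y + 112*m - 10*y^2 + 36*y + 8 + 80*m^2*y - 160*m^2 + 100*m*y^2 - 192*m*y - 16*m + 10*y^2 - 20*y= 80*m^2*y + m*(100*y^2 - 40*y)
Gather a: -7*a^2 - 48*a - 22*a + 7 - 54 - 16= -7*a^2 - 70*a - 63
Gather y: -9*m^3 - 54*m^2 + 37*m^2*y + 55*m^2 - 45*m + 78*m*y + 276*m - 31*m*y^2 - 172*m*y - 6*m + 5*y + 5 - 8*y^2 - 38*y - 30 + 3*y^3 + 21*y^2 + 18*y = -9*m^3 + m^2 + 225*m + 3*y^3 + y^2*(13 - 31*m) + y*(37*m^2 - 94*m - 15) - 25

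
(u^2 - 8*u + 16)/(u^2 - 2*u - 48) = (-u^2 + 8*u - 16)/(-u^2 + 2*u + 48)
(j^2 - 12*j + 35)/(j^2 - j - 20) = (j - 7)/(j + 4)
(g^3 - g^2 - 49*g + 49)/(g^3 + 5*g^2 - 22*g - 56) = (g^2 - 8*g + 7)/(g^2 - 2*g - 8)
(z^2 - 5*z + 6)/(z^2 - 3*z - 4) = (-z^2 + 5*z - 6)/(-z^2 + 3*z + 4)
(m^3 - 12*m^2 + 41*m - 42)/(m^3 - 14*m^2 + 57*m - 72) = (m^2 - 9*m + 14)/(m^2 - 11*m + 24)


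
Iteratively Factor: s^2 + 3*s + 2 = (s + 2)*(s + 1)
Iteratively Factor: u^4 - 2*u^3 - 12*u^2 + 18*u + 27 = (u - 3)*(u^3 + u^2 - 9*u - 9) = (u - 3)*(u + 3)*(u^2 - 2*u - 3) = (u - 3)*(u + 1)*(u + 3)*(u - 3)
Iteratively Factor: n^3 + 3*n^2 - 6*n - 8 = (n - 2)*(n^2 + 5*n + 4) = (n - 2)*(n + 1)*(n + 4)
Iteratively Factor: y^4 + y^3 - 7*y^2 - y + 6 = (y + 1)*(y^3 - 7*y + 6) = (y - 2)*(y + 1)*(y^2 + 2*y - 3) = (y - 2)*(y - 1)*(y + 1)*(y + 3)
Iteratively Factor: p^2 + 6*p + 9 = (p + 3)*(p + 3)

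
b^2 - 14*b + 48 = (b - 8)*(b - 6)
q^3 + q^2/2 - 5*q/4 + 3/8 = (q - 1/2)^2*(q + 3/2)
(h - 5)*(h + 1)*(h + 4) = h^3 - 21*h - 20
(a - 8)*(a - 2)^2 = a^3 - 12*a^2 + 36*a - 32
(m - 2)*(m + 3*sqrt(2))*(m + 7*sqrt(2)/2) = m^3 - 2*m^2 + 13*sqrt(2)*m^2/2 - 13*sqrt(2)*m + 21*m - 42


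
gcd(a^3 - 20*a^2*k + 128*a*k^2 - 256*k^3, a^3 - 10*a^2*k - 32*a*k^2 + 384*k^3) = a^2 - 16*a*k + 64*k^2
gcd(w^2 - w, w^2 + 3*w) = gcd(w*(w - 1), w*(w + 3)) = w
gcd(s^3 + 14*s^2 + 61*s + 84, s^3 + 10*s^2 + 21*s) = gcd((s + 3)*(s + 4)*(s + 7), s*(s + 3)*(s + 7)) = s^2 + 10*s + 21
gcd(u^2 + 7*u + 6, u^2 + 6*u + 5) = u + 1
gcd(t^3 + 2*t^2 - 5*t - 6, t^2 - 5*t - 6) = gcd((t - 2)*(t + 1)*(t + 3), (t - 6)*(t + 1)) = t + 1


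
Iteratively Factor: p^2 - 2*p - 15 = (p + 3)*(p - 5)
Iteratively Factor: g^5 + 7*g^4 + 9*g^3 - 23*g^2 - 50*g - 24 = (g + 1)*(g^4 + 6*g^3 + 3*g^2 - 26*g - 24) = (g + 1)*(g + 4)*(g^3 + 2*g^2 - 5*g - 6) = (g + 1)*(g + 3)*(g + 4)*(g^2 - g - 2) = (g + 1)^2*(g + 3)*(g + 4)*(g - 2)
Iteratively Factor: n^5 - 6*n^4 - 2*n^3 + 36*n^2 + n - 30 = (n + 1)*(n^4 - 7*n^3 + 5*n^2 + 31*n - 30) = (n + 1)*(n + 2)*(n^3 - 9*n^2 + 23*n - 15) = (n - 1)*(n + 1)*(n + 2)*(n^2 - 8*n + 15) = (n - 5)*(n - 1)*(n + 1)*(n + 2)*(n - 3)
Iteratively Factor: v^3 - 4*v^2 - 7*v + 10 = (v + 2)*(v^2 - 6*v + 5) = (v - 5)*(v + 2)*(v - 1)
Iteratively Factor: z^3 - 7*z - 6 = (z - 3)*(z^2 + 3*z + 2) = (z - 3)*(z + 2)*(z + 1)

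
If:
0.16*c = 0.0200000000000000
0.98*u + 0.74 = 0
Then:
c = 0.12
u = -0.76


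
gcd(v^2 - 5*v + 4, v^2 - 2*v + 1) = v - 1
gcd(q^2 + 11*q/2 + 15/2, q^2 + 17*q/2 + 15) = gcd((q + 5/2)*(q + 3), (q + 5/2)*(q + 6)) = q + 5/2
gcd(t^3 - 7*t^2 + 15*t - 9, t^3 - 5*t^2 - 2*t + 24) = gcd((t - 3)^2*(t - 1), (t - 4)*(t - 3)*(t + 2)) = t - 3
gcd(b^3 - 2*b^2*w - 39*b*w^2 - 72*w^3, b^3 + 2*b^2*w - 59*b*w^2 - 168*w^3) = -b^2 + 5*b*w + 24*w^2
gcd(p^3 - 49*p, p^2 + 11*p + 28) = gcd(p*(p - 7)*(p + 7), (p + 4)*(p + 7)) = p + 7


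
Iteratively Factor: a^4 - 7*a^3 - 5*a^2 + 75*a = (a - 5)*(a^3 - 2*a^2 - 15*a) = (a - 5)^2*(a^2 + 3*a) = a*(a - 5)^2*(a + 3)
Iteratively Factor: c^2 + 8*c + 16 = (c + 4)*(c + 4)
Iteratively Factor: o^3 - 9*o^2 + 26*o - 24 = (o - 4)*(o^2 - 5*o + 6) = (o - 4)*(o - 2)*(o - 3)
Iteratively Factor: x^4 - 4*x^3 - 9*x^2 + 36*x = (x)*(x^3 - 4*x^2 - 9*x + 36) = x*(x - 4)*(x^2 - 9) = x*(x - 4)*(x - 3)*(x + 3)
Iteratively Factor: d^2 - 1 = (d + 1)*(d - 1)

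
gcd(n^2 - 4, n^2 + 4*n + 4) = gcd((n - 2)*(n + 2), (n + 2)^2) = n + 2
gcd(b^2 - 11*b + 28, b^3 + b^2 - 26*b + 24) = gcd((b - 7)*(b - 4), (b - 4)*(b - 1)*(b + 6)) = b - 4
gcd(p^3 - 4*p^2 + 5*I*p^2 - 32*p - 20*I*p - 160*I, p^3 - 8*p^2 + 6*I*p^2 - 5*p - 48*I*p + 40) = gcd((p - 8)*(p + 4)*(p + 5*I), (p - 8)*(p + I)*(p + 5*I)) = p^2 + p*(-8 + 5*I) - 40*I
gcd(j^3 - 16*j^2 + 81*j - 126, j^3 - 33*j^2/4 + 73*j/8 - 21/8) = j - 7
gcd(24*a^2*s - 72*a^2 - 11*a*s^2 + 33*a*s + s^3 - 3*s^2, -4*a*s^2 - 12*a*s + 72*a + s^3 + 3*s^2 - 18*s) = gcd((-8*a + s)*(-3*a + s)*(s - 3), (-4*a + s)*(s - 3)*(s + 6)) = s - 3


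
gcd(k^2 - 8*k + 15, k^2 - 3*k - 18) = 1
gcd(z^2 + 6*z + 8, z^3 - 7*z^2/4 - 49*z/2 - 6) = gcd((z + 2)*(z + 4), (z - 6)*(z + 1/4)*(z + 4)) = z + 4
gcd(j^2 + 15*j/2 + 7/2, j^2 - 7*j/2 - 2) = j + 1/2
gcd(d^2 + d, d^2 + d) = d^2 + d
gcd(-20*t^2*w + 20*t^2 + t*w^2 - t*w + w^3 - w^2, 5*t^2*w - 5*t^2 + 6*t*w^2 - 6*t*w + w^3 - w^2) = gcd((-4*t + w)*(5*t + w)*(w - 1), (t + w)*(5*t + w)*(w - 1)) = 5*t*w - 5*t + w^2 - w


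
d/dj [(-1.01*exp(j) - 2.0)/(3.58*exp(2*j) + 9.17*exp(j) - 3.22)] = (3.6158*exp(2*j) + 14.32*exp(j) + 21.5922)*exp(j)/(12.8164*exp(4*j) + 65.6572*exp(3*j) + 61.0337*exp(2*j) - 59.0548*exp(j) + 10.3684)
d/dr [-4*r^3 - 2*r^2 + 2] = 4*r*(-3*r - 1)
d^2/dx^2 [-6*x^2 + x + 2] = -12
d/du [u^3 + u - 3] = 3*u^2 + 1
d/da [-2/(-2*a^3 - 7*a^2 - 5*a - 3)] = 2*(-6*a^2 - 14*a - 5)/(2*a^3 + 7*a^2 + 5*a + 3)^2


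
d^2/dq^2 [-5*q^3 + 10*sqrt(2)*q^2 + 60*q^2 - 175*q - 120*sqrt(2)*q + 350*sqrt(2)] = -30*q + 20*sqrt(2) + 120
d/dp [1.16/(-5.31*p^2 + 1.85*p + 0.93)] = (12.3192*p - 2.146)/(-5.31*p^2 + 1.85*p + 0.93)^2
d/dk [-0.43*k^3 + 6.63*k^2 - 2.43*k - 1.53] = -1.29*k^2 + 13.26*k - 2.43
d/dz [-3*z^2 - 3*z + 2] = -6*z - 3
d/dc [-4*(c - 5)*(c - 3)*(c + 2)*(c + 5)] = -16*c^3 + 12*c^2 + 248*c - 100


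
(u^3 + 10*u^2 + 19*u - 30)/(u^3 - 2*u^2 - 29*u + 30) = (u + 6)/(u - 6)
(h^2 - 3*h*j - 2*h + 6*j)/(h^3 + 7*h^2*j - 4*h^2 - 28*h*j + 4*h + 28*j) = (h - 3*j)/(h^2 + 7*h*j - 2*h - 14*j)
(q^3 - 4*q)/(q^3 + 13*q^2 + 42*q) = (q^2 - 4)/(q^2 + 13*q + 42)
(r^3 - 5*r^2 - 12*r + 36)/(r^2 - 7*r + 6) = (r^2 + r - 6)/(r - 1)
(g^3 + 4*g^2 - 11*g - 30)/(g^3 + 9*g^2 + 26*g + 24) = (g^2 + 2*g - 15)/(g^2 + 7*g + 12)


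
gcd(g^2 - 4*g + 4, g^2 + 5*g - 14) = g - 2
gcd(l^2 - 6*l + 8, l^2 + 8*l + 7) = 1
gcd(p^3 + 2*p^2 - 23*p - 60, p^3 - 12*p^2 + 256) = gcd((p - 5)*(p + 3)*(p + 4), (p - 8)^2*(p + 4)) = p + 4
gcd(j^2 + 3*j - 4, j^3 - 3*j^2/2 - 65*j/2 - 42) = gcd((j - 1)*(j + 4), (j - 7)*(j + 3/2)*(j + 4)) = j + 4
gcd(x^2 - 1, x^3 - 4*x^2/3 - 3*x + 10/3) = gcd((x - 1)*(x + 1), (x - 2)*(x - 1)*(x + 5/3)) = x - 1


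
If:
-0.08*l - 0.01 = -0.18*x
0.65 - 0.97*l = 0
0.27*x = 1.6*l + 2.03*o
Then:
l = 0.67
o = -0.48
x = 0.35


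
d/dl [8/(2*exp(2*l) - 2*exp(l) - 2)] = (4 - 8*exp(l))*exp(l)/(-exp(2*l) + exp(l) + 1)^2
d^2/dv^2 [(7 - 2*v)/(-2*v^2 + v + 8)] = 2*(4*(4 - 3*v)*(-2*v^2 + v + 8) - (2*v - 7)*(4*v - 1)^2)/(-2*v^2 + v + 8)^3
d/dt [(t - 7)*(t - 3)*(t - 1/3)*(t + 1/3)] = 4*t^3 - 30*t^2 + 376*t/9 + 10/9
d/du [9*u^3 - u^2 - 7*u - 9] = 27*u^2 - 2*u - 7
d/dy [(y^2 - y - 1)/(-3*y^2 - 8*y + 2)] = (-11*y^2 - 2*y - 10)/(9*y^4 + 48*y^3 + 52*y^2 - 32*y + 4)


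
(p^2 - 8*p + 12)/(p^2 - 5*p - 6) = (p - 2)/(p + 1)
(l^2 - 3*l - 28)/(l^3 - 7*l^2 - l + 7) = (l + 4)/(l^2 - 1)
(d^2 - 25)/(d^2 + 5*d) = (d - 5)/d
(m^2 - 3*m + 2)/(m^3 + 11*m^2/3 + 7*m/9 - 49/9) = 9*(m - 2)/(9*m^2 + 42*m + 49)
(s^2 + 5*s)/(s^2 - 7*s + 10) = s*(s + 5)/(s^2 - 7*s + 10)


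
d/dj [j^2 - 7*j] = 2*j - 7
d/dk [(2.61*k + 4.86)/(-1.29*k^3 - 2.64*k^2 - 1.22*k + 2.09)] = (6.7338*k^3 + 25.6986*k^2 + 25.6608*k + 11.3841)/(1.6641*k^6 + 6.8112*k^5 + 10.1172*k^4 + 1.0494*k^3 - 9.5468*k^2 - 5.0996*k + 4.3681)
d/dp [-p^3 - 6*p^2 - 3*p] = -3*p^2 - 12*p - 3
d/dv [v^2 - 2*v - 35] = 2*v - 2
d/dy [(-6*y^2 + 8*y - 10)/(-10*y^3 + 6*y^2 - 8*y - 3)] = 4*(-15*y^4 + 40*y^3 - 75*y^2 + 39*y - 26)/(100*y^6 - 120*y^5 + 196*y^4 - 36*y^3 + 28*y^2 + 48*y + 9)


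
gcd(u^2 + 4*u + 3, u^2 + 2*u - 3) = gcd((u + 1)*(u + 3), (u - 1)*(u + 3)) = u + 3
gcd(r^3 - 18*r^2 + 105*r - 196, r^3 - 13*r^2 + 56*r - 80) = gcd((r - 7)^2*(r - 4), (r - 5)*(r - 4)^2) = r - 4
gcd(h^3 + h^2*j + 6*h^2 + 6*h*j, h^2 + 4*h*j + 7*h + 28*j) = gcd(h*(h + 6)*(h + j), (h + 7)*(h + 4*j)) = 1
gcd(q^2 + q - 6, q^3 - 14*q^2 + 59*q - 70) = q - 2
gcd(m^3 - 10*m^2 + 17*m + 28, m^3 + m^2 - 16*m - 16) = m^2 - 3*m - 4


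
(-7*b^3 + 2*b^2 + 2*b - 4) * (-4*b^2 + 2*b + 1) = 28*b^5 - 22*b^4 - 11*b^3 + 22*b^2 - 6*b - 4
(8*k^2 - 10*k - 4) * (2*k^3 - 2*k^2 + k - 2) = 16*k^5 - 36*k^4 + 20*k^3 - 18*k^2 + 16*k + 8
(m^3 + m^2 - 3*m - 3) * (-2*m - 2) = -2*m^4 - 4*m^3 + 4*m^2 + 12*m + 6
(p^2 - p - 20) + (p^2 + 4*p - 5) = 2*p^2 + 3*p - 25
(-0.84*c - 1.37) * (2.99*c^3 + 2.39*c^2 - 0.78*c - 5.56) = -2.5116*c^4 - 6.1039*c^3 - 2.6191*c^2 + 5.739*c + 7.6172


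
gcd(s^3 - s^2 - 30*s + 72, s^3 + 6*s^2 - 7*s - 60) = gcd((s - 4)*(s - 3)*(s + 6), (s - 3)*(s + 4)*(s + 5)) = s - 3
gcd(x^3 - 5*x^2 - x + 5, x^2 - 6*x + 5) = x^2 - 6*x + 5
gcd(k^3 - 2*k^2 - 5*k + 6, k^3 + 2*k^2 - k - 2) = k^2 + k - 2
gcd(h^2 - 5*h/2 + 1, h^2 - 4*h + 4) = h - 2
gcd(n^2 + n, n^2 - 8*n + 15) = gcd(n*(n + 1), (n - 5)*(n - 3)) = 1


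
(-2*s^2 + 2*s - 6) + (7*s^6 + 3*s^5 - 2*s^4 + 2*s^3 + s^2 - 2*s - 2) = 7*s^6 + 3*s^5 - 2*s^4 + 2*s^3 - s^2 - 8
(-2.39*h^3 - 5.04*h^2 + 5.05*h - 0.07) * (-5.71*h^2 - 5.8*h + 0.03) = 13.6469*h^5 + 42.6404*h^4 + 0.3248*h^3 - 29.0415*h^2 + 0.5575*h - 0.0021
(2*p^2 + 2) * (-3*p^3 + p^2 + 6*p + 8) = -6*p^5 + 2*p^4 + 6*p^3 + 18*p^2 + 12*p + 16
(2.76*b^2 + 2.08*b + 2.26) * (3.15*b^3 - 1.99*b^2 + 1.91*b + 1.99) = 8.694*b^5 + 1.0596*b^4 + 8.2514*b^3 + 4.9678*b^2 + 8.4558*b + 4.4974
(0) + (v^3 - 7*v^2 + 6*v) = v^3 - 7*v^2 + 6*v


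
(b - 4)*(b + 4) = b^2 - 16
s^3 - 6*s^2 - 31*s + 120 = (s - 8)*(s - 3)*(s + 5)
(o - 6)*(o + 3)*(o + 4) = o^3 + o^2 - 30*o - 72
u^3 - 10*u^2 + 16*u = u*(u - 8)*(u - 2)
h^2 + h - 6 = (h - 2)*(h + 3)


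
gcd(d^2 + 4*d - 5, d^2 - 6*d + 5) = d - 1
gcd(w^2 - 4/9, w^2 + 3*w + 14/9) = w + 2/3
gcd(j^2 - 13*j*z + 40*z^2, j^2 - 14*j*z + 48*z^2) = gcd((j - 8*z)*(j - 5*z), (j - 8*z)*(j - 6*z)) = -j + 8*z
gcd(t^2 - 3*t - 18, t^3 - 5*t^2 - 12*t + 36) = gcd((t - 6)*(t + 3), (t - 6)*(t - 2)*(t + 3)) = t^2 - 3*t - 18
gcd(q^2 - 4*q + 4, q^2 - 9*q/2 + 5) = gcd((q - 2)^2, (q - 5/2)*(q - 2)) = q - 2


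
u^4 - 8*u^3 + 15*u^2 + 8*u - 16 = (u - 4)^2*(u - 1)*(u + 1)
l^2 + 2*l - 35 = (l - 5)*(l + 7)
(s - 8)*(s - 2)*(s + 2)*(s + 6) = s^4 - 2*s^3 - 52*s^2 + 8*s + 192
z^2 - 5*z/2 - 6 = (z - 4)*(z + 3/2)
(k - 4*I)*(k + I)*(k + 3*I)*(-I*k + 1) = -I*k^4 + k^3 - 13*I*k^2 + 25*k + 12*I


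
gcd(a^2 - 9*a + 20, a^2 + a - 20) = a - 4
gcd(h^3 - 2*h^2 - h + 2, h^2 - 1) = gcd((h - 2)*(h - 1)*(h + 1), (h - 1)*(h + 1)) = h^2 - 1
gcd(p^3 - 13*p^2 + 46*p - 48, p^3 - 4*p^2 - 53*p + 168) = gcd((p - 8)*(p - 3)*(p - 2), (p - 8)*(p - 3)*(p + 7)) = p^2 - 11*p + 24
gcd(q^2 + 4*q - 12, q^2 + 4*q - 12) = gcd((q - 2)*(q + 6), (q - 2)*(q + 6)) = q^2 + 4*q - 12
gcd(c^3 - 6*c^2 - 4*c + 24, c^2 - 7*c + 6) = c - 6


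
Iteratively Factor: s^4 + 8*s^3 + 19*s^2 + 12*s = (s + 4)*(s^3 + 4*s^2 + 3*s) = (s + 3)*(s + 4)*(s^2 + s) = (s + 1)*(s + 3)*(s + 4)*(s)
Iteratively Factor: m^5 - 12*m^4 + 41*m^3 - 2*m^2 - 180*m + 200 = (m - 5)*(m^4 - 7*m^3 + 6*m^2 + 28*m - 40) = (m - 5)*(m - 2)*(m^3 - 5*m^2 - 4*m + 20) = (m - 5)^2*(m - 2)*(m^2 - 4) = (m - 5)^2*(m - 2)*(m + 2)*(m - 2)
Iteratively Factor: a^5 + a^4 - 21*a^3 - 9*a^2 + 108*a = (a + 4)*(a^4 - 3*a^3 - 9*a^2 + 27*a) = (a + 3)*(a + 4)*(a^3 - 6*a^2 + 9*a) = (a - 3)*(a + 3)*(a + 4)*(a^2 - 3*a) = a*(a - 3)*(a + 3)*(a + 4)*(a - 3)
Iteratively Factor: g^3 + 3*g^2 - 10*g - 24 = (g - 3)*(g^2 + 6*g + 8) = (g - 3)*(g + 2)*(g + 4)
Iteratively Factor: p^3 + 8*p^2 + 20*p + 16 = (p + 4)*(p^2 + 4*p + 4) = (p + 2)*(p + 4)*(p + 2)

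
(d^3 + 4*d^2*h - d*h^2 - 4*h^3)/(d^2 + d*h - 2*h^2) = (d^2 + 5*d*h + 4*h^2)/(d + 2*h)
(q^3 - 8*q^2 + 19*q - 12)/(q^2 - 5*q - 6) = (-q^3 + 8*q^2 - 19*q + 12)/(-q^2 + 5*q + 6)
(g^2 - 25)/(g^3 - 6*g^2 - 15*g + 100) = (g + 5)/(g^2 - g - 20)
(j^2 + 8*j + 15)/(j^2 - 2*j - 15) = (j + 5)/(j - 5)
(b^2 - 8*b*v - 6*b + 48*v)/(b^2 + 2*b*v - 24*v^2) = (b^2 - 8*b*v - 6*b + 48*v)/(b^2 + 2*b*v - 24*v^2)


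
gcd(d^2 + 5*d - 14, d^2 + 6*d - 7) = d + 7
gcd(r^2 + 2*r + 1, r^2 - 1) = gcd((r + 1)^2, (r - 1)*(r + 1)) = r + 1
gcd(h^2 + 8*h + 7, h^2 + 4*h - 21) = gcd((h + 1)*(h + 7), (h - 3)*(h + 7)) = h + 7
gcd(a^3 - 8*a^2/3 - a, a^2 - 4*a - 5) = 1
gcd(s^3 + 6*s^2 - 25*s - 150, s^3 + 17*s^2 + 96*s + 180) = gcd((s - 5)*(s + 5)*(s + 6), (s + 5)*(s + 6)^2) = s^2 + 11*s + 30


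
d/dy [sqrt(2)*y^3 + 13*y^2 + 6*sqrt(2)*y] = 3*sqrt(2)*y^2 + 26*y + 6*sqrt(2)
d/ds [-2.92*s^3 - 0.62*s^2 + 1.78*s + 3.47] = -8.76*s^2 - 1.24*s + 1.78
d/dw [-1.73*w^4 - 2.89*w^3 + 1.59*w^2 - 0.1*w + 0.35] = -6.92*w^3 - 8.67*w^2 + 3.18*w - 0.1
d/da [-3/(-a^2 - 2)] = -6*a/(a^2 + 2)^2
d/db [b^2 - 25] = 2*b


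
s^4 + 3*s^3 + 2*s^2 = s^2*(s + 1)*(s + 2)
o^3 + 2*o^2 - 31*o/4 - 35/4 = (o - 5/2)*(o + 1)*(o + 7/2)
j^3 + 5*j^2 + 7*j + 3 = (j + 1)^2*(j + 3)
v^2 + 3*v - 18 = (v - 3)*(v + 6)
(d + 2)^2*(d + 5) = d^3 + 9*d^2 + 24*d + 20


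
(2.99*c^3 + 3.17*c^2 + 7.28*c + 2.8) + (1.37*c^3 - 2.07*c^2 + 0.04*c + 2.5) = 4.36*c^3 + 1.1*c^2 + 7.32*c + 5.3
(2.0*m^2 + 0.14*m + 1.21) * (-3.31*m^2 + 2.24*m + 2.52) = -6.62*m^4 + 4.0166*m^3 + 1.3485*m^2 + 3.0632*m + 3.0492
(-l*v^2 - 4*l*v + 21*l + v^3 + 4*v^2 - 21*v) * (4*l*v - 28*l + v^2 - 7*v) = -4*l^2*v^3 + 12*l^2*v^2 + 196*l^2*v - 588*l^2 + 3*l*v^4 - 9*l*v^3 - 147*l*v^2 + 441*l*v + v^5 - 3*v^4 - 49*v^3 + 147*v^2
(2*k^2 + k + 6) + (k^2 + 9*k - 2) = 3*k^2 + 10*k + 4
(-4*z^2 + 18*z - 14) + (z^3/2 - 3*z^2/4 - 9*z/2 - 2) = z^3/2 - 19*z^2/4 + 27*z/2 - 16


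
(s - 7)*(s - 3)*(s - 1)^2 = s^4 - 12*s^3 + 42*s^2 - 52*s + 21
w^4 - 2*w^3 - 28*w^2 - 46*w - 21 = (w - 7)*(w + 1)^2*(w + 3)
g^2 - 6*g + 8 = (g - 4)*(g - 2)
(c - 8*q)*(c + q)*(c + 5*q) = c^3 - 2*c^2*q - 43*c*q^2 - 40*q^3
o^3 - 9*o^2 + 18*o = o*(o - 6)*(o - 3)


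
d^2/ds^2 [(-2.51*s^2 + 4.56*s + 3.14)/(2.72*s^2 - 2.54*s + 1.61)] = (-2.8421709430404e-14*s^4 + 32.791232*s^3 + 205.336608*s^2 - 249.976704*s + 37.297658)/(20.123648*s^6 - 56.375808*s^5 + 88.379328*s^4 - 83.126072*s^3 + 52.312764*s^2 - 19.751802*s + 4.173281)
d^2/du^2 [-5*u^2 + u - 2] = -10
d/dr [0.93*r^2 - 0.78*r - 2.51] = 1.86*r - 0.78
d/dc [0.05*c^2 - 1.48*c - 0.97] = 0.1*c - 1.48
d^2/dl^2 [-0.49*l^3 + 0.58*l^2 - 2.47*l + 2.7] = 1.16 - 2.94*l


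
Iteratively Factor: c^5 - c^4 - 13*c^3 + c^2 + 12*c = (c)*(c^4 - c^3 - 13*c^2 + c + 12) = c*(c + 1)*(c^3 - 2*c^2 - 11*c + 12) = c*(c - 4)*(c + 1)*(c^2 + 2*c - 3) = c*(c - 4)*(c - 1)*(c + 1)*(c + 3)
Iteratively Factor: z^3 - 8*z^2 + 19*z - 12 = (z - 3)*(z^2 - 5*z + 4) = (z - 4)*(z - 3)*(z - 1)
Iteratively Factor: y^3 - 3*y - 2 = (y + 1)*(y^2 - y - 2) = (y + 1)^2*(y - 2)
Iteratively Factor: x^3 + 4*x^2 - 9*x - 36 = (x + 4)*(x^2 - 9) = (x + 3)*(x + 4)*(x - 3)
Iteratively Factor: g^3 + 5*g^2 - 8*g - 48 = (g - 3)*(g^2 + 8*g + 16) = (g - 3)*(g + 4)*(g + 4)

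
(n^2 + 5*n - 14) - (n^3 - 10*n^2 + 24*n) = -n^3 + 11*n^2 - 19*n - 14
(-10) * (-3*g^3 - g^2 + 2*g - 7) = 30*g^3 + 10*g^2 - 20*g + 70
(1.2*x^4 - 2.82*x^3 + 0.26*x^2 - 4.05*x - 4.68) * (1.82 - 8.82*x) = -10.584*x^5 + 27.0564*x^4 - 7.4256*x^3 + 36.1942*x^2 + 33.9066*x - 8.5176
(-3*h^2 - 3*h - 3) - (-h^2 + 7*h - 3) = -2*h^2 - 10*h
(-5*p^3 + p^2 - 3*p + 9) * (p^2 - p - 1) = -5*p^5 + 6*p^4 + p^3 + 11*p^2 - 6*p - 9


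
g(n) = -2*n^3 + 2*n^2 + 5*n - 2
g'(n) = -6*n^2 + 4*n + 5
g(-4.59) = 210.59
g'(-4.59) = -139.77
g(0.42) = 0.30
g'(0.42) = 5.62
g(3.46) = -43.60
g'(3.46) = -52.99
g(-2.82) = 44.66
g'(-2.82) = -53.99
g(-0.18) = -2.82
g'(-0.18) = 4.09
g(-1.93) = 10.18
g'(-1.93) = -25.07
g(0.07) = -1.64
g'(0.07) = 5.25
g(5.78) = -292.48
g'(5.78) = -172.33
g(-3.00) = 55.00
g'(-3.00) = -61.00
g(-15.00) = 7123.00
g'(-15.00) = -1405.00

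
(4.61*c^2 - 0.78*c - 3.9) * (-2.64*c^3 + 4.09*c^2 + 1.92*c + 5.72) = -12.1704*c^5 + 20.9141*c^4 + 15.957*c^3 + 8.9206*c^2 - 11.9496*c - 22.308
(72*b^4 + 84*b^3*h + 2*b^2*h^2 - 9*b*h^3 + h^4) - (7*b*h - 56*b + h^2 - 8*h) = 72*b^4 + 84*b^3*h + 2*b^2*h^2 - 9*b*h^3 - 7*b*h + 56*b + h^4 - h^2 + 8*h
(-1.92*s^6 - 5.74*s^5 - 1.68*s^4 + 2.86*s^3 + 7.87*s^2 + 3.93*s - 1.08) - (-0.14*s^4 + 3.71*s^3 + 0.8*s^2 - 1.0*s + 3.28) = -1.92*s^6 - 5.74*s^5 - 1.54*s^4 - 0.85*s^3 + 7.07*s^2 + 4.93*s - 4.36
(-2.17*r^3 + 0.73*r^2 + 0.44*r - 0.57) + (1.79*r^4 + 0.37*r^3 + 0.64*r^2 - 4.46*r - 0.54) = 1.79*r^4 - 1.8*r^3 + 1.37*r^2 - 4.02*r - 1.11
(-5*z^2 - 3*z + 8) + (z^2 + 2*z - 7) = -4*z^2 - z + 1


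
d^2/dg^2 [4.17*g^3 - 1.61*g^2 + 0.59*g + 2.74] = 25.02*g - 3.22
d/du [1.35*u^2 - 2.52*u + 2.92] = 2.7*u - 2.52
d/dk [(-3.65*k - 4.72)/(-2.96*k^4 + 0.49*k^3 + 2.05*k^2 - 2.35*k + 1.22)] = (-32.412*k^4 - 52.3078*k^3 + 14.4209*k^2 + 19.352*k - 15.545)/(8.7616*k^8 - 2.9008*k^7 - 11.8959*k^6 + 15.921*k^5 - 5.3229*k^4 - 8.4394*k^3 + 10.5245*k^2 - 5.734*k + 1.4884)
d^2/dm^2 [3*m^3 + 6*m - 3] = 18*m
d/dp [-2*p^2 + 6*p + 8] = 6 - 4*p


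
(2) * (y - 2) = 2*y - 4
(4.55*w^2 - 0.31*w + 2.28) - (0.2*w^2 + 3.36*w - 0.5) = 4.35*w^2 - 3.67*w + 2.78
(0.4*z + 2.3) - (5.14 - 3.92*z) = 4.32*z - 2.84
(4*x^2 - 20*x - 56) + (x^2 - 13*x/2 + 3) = 5*x^2 - 53*x/2 - 53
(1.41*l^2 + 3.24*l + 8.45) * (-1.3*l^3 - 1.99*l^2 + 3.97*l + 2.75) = -1.833*l^5 - 7.0179*l^4 - 11.8349*l^3 - 0.0751999999999984*l^2 + 42.4565*l + 23.2375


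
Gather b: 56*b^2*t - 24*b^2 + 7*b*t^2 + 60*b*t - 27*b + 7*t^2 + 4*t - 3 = b^2*(56*t - 24) + b*(7*t^2 + 60*t - 27) + 7*t^2 + 4*t - 3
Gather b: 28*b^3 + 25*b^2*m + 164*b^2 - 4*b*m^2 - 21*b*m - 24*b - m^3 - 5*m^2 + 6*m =28*b^3 + b^2*(25*m + 164) + b*(-4*m^2 - 21*m - 24) - m^3 - 5*m^2 + 6*m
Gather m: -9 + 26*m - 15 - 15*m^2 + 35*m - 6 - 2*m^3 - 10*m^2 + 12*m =-2*m^3 - 25*m^2 + 73*m - 30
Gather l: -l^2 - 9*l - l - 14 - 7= -l^2 - 10*l - 21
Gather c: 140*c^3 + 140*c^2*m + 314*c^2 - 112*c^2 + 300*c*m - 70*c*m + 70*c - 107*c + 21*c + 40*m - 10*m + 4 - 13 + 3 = 140*c^3 + c^2*(140*m + 202) + c*(230*m - 16) + 30*m - 6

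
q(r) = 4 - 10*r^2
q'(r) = -20*r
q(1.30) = -12.90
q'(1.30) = -26.00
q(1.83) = -29.49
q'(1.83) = -36.60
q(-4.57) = -204.85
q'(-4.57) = 91.40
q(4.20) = -172.40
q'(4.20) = -84.00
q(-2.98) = -84.80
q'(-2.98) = 59.60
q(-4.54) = -202.12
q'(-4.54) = 90.80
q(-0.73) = -1.33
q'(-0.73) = 14.60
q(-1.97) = -34.81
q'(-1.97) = 39.40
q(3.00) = -86.00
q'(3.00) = -60.00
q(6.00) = -356.00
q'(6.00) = -120.00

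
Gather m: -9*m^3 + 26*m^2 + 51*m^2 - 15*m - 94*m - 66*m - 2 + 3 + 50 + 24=-9*m^3 + 77*m^2 - 175*m + 75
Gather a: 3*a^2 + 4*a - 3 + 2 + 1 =3*a^2 + 4*a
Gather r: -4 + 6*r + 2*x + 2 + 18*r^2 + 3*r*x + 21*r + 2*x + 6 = 18*r^2 + r*(3*x + 27) + 4*x + 4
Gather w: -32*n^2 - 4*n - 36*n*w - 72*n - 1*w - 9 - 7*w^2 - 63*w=-32*n^2 - 76*n - 7*w^2 + w*(-36*n - 64) - 9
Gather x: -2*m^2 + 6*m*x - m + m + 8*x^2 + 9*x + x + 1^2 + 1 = -2*m^2 + 8*x^2 + x*(6*m + 10) + 2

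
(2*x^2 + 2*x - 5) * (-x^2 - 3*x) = -2*x^4 - 8*x^3 - x^2 + 15*x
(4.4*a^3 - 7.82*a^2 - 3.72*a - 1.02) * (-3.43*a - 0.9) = -15.092*a^4 + 22.8626*a^3 + 19.7976*a^2 + 6.8466*a + 0.918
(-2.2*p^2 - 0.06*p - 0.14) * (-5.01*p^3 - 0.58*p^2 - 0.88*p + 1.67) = 11.022*p^5 + 1.5766*p^4 + 2.6722*p^3 - 3.54*p^2 + 0.023*p - 0.2338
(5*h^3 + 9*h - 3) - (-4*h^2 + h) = 5*h^3 + 4*h^2 + 8*h - 3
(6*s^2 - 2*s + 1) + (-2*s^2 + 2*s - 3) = 4*s^2 - 2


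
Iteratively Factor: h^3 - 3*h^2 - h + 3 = (h - 1)*(h^2 - 2*h - 3) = (h - 1)*(h + 1)*(h - 3)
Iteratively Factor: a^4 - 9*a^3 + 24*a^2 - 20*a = (a - 2)*(a^3 - 7*a^2 + 10*a) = a*(a - 2)*(a^2 - 7*a + 10) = a*(a - 5)*(a - 2)*(a - 2)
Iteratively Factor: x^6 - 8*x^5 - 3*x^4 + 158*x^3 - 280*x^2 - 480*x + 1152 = (x + 4)*(x^5 - 12*x^4 + 45*x^3 - 22*x^2 - 192*x + 288) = (x - 3)*(x + 4)*(x^4 - 9*x^3 + 18*x^2 + 32*x - 96) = (x - 3)*(x + 2)*(x + 4)*(x^3 - 11*x^2 + 40*x - 48) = (x - 4)*(x - 3)*(x + 2)*(x + 4)*(x^2 - 7*x + 12) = (x - 4)^2*(x - 3)*(x + 2)*(x + 4)*(x - 3)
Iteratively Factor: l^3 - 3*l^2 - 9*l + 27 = (l - 3)*(l^2 - 9) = (l - 3)*(l + 3)*(l - 3)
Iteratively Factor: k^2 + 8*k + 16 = (k + 4)*(k + 4)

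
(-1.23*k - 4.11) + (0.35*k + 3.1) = -0.88*k - 1.01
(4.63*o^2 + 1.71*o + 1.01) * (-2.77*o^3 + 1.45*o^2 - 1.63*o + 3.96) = -12.8251*o^5 + 1.9768*o^4 - 7.8651*o^3 + 17.012*o^2 + 5.1253*o + 3.9996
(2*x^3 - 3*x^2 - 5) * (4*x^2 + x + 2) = 8*x^5 - 10*x^4 + x^3 - 26*x^2 - 5*x - 10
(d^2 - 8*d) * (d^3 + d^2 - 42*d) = d^5 - 7*d^4 - 50*d^3 + 336*d^2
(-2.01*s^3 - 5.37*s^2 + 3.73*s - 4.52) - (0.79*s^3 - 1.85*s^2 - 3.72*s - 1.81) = -2.8*s^3 - 3.52*s^2 + 7.45*s - 2.71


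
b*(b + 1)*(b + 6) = b^3 + 7*b^2 + 6*b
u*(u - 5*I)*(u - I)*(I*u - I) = I*u^4 + 6*u^3 - I*u^3 - 6*u^2 - 5*I*u^2 + 5*I*u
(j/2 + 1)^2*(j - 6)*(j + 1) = j^4/4 - j^3/4 - 11*j^2/2 - 11*j - 6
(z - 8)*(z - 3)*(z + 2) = z^3 - 9*z^2 + 2*z + 48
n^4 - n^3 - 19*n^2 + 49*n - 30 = (n - 3)*(n - 2)*(n - 1)*(n + 5)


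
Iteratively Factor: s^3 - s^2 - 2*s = (s)*(s^2 - s - 2) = s*(s - 2)*(s + 1)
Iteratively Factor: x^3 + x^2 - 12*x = (x)*(x^2 + x - 12) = x*(x - 3)*(x + 4)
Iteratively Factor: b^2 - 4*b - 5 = (b - 5)*(b + 1)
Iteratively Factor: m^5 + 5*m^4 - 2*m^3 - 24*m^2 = (m - 2)*(m^4 + 7*m^3 + 12*m^2) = m*(m - 2)*(m^3 + 7*m^2 + 12*m) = m^2*(m - 2)*(m^2 + 7*m + 12) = m^2*(m - 2)*(m + 3)*(m + 4)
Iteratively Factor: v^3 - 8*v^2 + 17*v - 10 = (v - 2)*(v^2 - 6*v + 5) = (v - 5)*(v - 2)*(v - 1)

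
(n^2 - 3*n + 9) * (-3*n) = -3*n^3 + 9*n^2 - 27*n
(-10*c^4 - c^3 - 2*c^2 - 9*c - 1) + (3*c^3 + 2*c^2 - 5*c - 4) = -10*c^4 + 2*c^3 - 14*c - 5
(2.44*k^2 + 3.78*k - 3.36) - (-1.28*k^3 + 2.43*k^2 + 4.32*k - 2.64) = 1.28*k^3 + 0.00999999999999979*k^2 - 0.54*k - 0.72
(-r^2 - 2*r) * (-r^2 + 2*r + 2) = r^4 - 6*r^2 - 4*r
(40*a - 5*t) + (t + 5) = 40*a - 4*t + 5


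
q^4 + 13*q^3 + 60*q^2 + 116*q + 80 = (q + 2)^2*(q + 4)*(q + 5)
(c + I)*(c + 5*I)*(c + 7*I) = c^3 + 13*I*c^2 - 47*c - 35*I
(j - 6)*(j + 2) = j^2 - 4*j - 12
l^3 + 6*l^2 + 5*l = l*(l + 1)*(l + 5)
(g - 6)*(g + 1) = g^2 - 5*g - 6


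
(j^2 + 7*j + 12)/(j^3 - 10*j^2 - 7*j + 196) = (j + 3)/(j^2 - 14*j + 49)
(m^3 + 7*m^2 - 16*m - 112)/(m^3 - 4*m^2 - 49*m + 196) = (m + 4)/(m - 7)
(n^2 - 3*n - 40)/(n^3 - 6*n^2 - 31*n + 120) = 1/(n - 3)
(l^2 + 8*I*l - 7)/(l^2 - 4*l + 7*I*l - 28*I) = (l + I)/(l - 4)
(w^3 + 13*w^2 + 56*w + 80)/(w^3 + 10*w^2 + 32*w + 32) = (w + 5)/(w + 2)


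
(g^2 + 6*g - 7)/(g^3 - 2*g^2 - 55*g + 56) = 1/(g - 8)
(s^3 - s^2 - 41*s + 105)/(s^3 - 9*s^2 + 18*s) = (s^2 + 2*s - 35)/(s*(s - 6))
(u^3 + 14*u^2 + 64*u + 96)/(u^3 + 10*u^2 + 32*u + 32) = (u + 6)/(u + 2)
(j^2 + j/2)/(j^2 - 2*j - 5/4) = 2*j/(2*j - 5)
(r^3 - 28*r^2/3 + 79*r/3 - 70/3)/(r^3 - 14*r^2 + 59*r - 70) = (r - 7/3)/(r - 7)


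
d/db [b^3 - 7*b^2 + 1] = b*(3*b - 14)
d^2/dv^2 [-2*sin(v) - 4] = 2*sin(v)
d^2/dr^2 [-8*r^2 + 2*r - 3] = -16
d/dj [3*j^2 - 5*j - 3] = 6*j - 5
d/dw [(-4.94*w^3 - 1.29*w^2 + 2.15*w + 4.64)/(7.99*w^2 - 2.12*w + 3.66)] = (-39.4706*w^4 + 20.9456*w^3 - 68.6849*w^2 - 83.59*w + 17.7058)/(63.8401*w^4 - 33.8776*w^3 + 62.9812*w^2 - 15.5184*w + 13.3956)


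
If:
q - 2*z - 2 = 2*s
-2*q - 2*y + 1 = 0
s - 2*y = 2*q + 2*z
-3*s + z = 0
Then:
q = 2/5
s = -1/5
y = 1/10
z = -3/5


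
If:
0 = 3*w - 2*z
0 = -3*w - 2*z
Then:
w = 0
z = 0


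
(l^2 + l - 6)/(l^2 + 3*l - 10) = (l + 3)/(l + 5)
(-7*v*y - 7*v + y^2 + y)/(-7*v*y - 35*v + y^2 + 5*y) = (y + 1)/(y + 5)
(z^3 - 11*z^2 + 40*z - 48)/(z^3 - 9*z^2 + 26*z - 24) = (z - 4)/(z - 2)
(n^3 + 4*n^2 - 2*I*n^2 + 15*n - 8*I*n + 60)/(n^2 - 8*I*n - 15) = (n^2 + n*(4 + 3*I) + 12*I)/(n - 3*I)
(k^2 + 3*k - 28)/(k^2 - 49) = (k - 4)/(k - 7)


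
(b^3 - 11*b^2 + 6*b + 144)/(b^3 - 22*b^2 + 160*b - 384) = (b + 3)/(b - 8)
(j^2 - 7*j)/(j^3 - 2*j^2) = (j - 7)/(j*(j - 2))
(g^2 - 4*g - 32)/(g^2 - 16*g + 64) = (g + 4)/(g - 8)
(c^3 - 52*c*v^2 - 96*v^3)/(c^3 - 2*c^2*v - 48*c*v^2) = (c + 2*v)/c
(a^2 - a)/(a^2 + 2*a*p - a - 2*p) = a/(a + 2*p)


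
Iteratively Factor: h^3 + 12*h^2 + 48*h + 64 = (h + 4)*(h^2 + 8*h + 16) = (h + 4)^2*(h + 4)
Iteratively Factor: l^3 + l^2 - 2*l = (l - 1)*(l^2 + 2*l) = l*(l - 1)*(l + 2)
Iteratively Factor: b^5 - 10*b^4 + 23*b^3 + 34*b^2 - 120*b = (b - 3)*(b^4 - 7*b^3 + 2*b^2 + 40*b) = b*(b - 3)*(b^3 - 7*b^2 + 2*b + 40) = b*(b - 4)*(b - 3)*(b^2 - 3*b - 10) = b*(b - 5)*(b - 4)*(b - 3)*(b + 2)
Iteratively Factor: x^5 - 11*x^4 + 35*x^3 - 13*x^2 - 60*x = (x - 4)*(x^4 - 7*x^3 + 7*x^2 + 15*x) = x*(x - 4)*(x^3 - 7*x^2 + 7*x + 15) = x*(x - 4)*(x + 1)*(x^2 - 8*x + 15) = x*(x - 5)*(x - 4)*(x + 1)*(x - 3)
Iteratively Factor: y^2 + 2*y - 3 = (y + 3)*(y - 1)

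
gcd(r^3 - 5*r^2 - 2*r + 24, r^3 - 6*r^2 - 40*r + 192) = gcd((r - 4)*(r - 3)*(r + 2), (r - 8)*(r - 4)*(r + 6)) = r - 4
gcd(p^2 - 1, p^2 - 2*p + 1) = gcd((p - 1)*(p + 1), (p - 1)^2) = p - 1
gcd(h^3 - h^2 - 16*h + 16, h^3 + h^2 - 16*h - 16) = h^2 - 16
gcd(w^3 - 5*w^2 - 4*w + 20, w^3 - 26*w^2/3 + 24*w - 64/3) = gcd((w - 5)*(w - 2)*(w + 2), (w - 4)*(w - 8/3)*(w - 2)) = w - 2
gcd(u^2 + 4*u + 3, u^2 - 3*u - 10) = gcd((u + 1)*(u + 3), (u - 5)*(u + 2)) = 1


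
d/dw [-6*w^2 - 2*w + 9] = -12*w - 2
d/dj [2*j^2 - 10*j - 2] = 4*j - 10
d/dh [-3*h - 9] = -3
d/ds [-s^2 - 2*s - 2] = -2*s - 2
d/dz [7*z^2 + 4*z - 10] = 14*z + 4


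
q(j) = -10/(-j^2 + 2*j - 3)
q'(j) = -10*(2*j - 2)/(-j^2 + 2*j - 3)^2 = 20*(1 - j)/(j^2 - 2*j + 3)^2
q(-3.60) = 0.43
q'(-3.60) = 0.17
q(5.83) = 0.39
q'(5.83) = -0.15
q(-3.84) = 0.39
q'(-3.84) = 0.15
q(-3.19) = 0.51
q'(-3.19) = 0.22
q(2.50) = 2.35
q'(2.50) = -1.66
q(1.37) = 4.68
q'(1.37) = -1.62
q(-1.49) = 1.22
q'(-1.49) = 0.74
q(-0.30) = 2.71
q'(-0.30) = 1.91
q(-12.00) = 0.06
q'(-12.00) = 0.01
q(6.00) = 0.37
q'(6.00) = -0.14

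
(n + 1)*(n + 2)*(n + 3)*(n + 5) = n^4 + 11*n^3 + 41*n^2 + 61*n + 30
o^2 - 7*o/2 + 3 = (o - 2)*(o - 3/2)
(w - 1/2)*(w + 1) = w^2 + w/2 - 1/2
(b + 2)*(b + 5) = b^2 + 7*b + 10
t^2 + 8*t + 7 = (t + 1)*(t + 7)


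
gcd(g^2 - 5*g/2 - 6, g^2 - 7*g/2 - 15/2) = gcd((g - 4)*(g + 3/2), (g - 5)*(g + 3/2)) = g + 3/2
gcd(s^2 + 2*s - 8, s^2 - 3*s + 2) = s - 2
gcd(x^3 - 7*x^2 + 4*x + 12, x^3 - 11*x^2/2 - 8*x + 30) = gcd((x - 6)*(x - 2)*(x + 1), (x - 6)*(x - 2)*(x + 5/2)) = x^2 - 8*x + 12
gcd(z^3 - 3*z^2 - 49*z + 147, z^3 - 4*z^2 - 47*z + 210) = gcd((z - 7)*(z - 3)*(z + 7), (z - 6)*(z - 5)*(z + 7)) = z + 7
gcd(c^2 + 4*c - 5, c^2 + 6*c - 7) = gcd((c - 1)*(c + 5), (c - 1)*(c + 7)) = c - 1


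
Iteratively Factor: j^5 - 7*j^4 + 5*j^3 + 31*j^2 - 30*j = (j - 3)*(j^4 - 4*j^3 - 7*j^2 + 10*j) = (j - 5)*(j - 3)*(j^3 + j^2 - 2*j) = j*(j - 5)*(j - 3)*(j^2 + j - 2) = j*(j - 5)*(j - 3)*(j - 1)*(j + 2)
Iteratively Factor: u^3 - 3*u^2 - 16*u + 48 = (u + 4)*(u^2 - 7*u + 12) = (u - 4)*(u + 4)*(u - 3)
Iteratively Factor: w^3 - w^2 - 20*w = (w - 5)*(w^2 + 4*w) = w*(w - 5)*(w + 4)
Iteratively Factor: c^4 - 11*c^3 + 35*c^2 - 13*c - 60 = (c - 3)*(c^3 - 8*c^2 + 11*c + 20) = (c - 4)*(c - 3)*(c^2 - 4*c - 5) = (c - 5)*(c - 4)*(c - 3)*(c + 1)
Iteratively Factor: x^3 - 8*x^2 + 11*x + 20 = (x - 5)*(x^2 - 3*x - 4) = (x - 5)*(x - 4)*(x + 1)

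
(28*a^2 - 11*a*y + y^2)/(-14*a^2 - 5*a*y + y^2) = (-4*a + y)/(2*a + y)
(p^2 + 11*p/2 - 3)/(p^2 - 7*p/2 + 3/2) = (p + 6)/(p - 3)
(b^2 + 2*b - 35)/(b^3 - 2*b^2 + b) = (b^2 + 2*b - 35)/(b*(b^2 - 2*b + 1))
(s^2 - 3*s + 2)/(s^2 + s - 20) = (s^2 - 3*s + 2)/(s^2 + s - 20)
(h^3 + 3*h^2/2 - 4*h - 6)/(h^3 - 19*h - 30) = (h^2 - h/2 - 3)/(h^2 - 2*h - 15)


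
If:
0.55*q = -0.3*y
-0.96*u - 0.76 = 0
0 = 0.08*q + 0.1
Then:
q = -1.25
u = -0.79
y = 2.29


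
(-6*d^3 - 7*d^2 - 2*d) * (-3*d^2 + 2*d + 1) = 18*d^5 + 9*d^4 - 14*d^3 - 11*d^2 - 2*d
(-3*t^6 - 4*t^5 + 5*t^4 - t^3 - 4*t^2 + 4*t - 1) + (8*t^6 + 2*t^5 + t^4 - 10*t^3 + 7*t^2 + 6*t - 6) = 5*t^6 - 2*t^5 + 6*t^4 - 11*t^3 + 3*t^2 + 10*t - 7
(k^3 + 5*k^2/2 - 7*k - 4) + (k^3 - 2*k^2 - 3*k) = 2*k^3 + k^2/2 - 10*k - 4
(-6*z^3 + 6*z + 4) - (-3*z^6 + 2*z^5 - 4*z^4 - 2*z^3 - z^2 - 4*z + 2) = 3*z^6 - 2*z^5 + 4*z^4 - 4*z^3 + z^2 + 10*z + 2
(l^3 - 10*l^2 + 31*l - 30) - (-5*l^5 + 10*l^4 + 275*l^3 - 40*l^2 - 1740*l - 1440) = 5*l^5 - 10*l^4 - 274*l^3 + 30*l^2 + 1771*l + 1410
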